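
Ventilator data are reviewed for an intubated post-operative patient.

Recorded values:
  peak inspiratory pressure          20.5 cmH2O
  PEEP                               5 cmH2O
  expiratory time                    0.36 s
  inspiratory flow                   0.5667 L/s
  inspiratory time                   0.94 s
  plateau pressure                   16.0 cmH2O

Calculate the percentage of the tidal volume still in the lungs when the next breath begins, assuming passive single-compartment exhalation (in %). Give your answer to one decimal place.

39.2

Vt = flow × Ti = 0.5667 L/s × 0.94 s × 1000 mL/L = 532.7 mL.
R = (PIP − Pplat)/V̇ = (20.5 − 16.0) / 0.5667 = 4.5/0.5667 = 7.941 cmH2O·s/L.
C = Vt/(Pplat − PEEP) = 532.7 / (16.0 − 5) = 532.7/11.0 = 48.427 mL/cmH2O.
τ = R × C = 7.941 × 0.04843 L/cmH2O = 0.3846 s.
Fraction remaining at end-expiration = e^(−Te/τ) = e^(−0.36/0.3846) = 0.3922 → 39.22%.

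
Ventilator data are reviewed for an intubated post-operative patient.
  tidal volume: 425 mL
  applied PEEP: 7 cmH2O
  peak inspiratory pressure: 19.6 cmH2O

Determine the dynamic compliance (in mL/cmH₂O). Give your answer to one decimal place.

33.7

Dynamic compliance = Vt / (PIP − PEEP) = 425 / (19.6 − 7) = 425 / 12.6 = 33.73 mL/cmH2O.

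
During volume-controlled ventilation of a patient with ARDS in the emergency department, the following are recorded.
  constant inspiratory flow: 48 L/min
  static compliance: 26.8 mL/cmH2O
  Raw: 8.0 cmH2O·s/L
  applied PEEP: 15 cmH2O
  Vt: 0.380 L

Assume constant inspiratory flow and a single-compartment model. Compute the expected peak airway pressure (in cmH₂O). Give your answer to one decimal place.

Flow: 48 L/min ÷ 60 = 0.8 L/s.
Equation of motion (constant flow): PIP = Vt/C + R·V̇ + PEEP.
PIP = 380/26.8 + 8.0×0.8 + 15 = 14.179 + 6.4 + 15 = 35.579 cmH2O.

35.6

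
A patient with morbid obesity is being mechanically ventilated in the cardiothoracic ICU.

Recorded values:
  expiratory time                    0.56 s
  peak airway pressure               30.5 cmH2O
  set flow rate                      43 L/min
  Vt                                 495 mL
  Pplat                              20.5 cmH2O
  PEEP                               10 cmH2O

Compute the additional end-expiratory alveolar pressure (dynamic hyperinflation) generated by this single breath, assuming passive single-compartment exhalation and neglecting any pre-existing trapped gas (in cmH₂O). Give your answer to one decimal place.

4.5

Flow: 43 L/min ÷ 60 = 0.7167 L/s.
R = (PIP − Pplat)/V̇ = (30.5 − 20.5) / 0.7167 = 10.0/0.7167 = 13.953 cmH2O·s/L.
C = Vt/(Pplat − PEEP) = 495.0 / (20.5 − 10) = 495.0/10.5 = 47.143 mL/cmH2O.
τ = R × C = 13.953 × 0.04714 L/cmH2O = 0.6577 s.
Fraction remaining = e^(−Te/τ) = e^(−0.56/0.6577) = 0.4268; trapped volume = 495.0 × 0.4268 = 211.27 mL.
Additional alveolar pressure from trapping ≈ V_trapped / C = 211.27 / 47.143 = 4.481 cmH2O.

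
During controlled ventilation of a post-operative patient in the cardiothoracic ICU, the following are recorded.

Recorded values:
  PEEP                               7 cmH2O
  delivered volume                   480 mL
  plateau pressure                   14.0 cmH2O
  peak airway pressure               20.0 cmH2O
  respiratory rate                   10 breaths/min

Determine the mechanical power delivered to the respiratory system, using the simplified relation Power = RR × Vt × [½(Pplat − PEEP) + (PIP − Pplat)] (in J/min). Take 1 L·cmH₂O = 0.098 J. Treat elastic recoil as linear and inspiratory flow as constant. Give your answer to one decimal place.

4.5

Per-breath work = Vt × [½(Pplat−PEEP) + (PIP−Pplat)] = 0.480 × [0.5×7.0 + 6.0] = 0.480 × 9.5 = 4.56 L·cmH2O.
Power = 10 × 4.56 = 45.6 L·cmH2O/min.
× 0.098 J/(L·cmH2O) → 4.469 J/min.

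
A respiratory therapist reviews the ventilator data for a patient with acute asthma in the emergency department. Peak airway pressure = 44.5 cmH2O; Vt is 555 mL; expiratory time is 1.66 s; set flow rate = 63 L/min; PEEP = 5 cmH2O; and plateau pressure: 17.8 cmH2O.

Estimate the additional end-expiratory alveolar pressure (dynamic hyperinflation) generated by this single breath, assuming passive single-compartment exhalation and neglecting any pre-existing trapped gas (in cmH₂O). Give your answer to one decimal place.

2.8

Flow: 63 L/min ÷ 60 = 1.05 L/s.
R = (PIP − Pplat)/V̇ = (44.5 − 17.8) / 1.05 = 26.7/1.05 = 25.429 cmH2O·s/L.
C = Vt/(Pplat − PEEP) = 555.0 / (17.8 − 5) = 555.0/12.8 = 43.359 mL/cmH2O.
τ = R × C = 25.429 × 0.04336 L/cmH2O = 1.103 s.
Fraction remaining = e^(−Te/τ) = e^(−1.66/1.103) = 0.222; trapped volume = 555.0 × 0.222 = 123.21 mL.
Additional alveolar pressure from trapping ≈ V_trapped / C = 123.21 / 43.359 = 2.842 cmH2O.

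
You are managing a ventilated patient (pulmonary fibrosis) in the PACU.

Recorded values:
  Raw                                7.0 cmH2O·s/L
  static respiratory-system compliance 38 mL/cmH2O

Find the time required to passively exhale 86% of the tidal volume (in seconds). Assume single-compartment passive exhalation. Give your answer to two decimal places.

τ = R × C = 7.0 × 38 mL/cmH2O = 7.0 × 0.038 L/cmH2O = 0.266 s.
Exhaled fraction f = 1 − e^(−t/τ) → t = −τ·ln(1 − f) = −0.266·ln(0.14) = 0.523 s.

0.52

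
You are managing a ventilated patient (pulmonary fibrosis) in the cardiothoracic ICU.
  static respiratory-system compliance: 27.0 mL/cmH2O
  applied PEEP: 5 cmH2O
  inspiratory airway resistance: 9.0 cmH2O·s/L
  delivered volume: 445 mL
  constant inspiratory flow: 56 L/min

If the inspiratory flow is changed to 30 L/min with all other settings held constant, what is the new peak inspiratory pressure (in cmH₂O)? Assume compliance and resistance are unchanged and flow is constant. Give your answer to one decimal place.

26.0

Flow: 56 L/min ÷ 60 = 0.9333 L/s.
New flow: 30 L/min ÷ 60 = 0.5 L/s.
PIP = Vt/C + R·V̇ + PEEP (constant-flow equation of motion).
Only the resistive term changes: ΔPIP = R × ΔV̇ = 9.0 × (0.5 − 0.9333) = 9.0 × -0.4333 = -3.9 cmH2O.
Original PIP = 445/27.0 + 9.0×0.9333 + 5 = 29.881 cmH2O; new PIP = 29.881 + (-3.9) = 25.981 cmH2O.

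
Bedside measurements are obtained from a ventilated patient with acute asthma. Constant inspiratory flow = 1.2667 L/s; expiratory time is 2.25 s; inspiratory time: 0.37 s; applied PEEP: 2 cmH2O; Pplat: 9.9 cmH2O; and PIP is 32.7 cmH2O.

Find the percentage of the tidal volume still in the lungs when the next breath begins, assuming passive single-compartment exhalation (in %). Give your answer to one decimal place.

12.2

Vt = flow × Ti = 1.2667 L/s × 0.37 s × 1000 mL/L = 468.68 mL.
R = (PIP − Pplat)/V̇ = (32.7 − 9.9) / 1.2667 = 22.8/1.2667 = 18.0 cmH2O·s/L.
C = Vt/(Pplat − PEEP) = 468.68 / (9.9 − 2) = 468.68/7.9 = 59.327 mL/cmH2O.
τ = R × C = 18.0 × 0.05933 L/cmH2O = 1.068 s.
Fraction remaining at end-expiration = e^(−Te/τ) = e^(−2.25/1.068) = 0.1216 → 12.16%.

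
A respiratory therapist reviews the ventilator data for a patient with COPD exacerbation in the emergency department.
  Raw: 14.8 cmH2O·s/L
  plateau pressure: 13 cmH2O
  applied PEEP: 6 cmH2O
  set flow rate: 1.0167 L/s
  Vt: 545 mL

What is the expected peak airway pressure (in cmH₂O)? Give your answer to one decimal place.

PIP = Pplat + Raw × flow = 13 + 14.8 × 1.0167 = 13 + 15.047 = 28.047 cmH2O.

28.0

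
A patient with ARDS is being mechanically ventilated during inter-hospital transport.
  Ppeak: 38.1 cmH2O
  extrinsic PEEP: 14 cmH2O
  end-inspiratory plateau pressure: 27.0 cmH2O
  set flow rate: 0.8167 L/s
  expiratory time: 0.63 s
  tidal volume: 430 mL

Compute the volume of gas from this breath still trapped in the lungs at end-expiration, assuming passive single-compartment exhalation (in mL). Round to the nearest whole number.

106

R = (PIP − Pplat)/V̇ = (38.1 − 27.0) / 0.8167 = 11.1/0.8167 = 13.591 cmH2O·s/L.
C = Vt/(Pplat − PEEP) = 430.0 / (27.0 − 14) = 430.0/13.0 = 33.077 mL/cmH2O.
τ = R × C = 13.591 × 0.03308 L/cmH2O = 0.4496 s.
Fraction remaining = e^(−Te/τ) = e^(−0.63/0.4496) = 0.2463.
Trapped volume = 430.0 × 0.2463 = 105.91 mL.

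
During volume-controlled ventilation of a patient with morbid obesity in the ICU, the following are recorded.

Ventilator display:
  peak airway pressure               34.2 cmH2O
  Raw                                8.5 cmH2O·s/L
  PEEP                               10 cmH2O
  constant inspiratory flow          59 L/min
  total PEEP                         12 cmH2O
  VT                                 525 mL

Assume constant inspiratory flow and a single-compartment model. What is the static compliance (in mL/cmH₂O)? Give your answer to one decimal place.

Flow: 59 L/min ÷ 60 = 0.9833 L/s.
Total PEEP = 12 cmH2O (set 10 + intrinsic 2); this is the baseline alveolar pressure.
Equation of motion (constant flow): PIP = Vt/C + R·V̇ + PEEP.
Vt/C = PIP − R·V̇ − PEEP = 34.2 − 8.5×0.9833 − 12 = 34.2 − 8.358 − 12 = 13.842 cmH2O.
C = Vt / 13.842 = 525 / 13.842 = 37.928 mL/cmH2O.

37.9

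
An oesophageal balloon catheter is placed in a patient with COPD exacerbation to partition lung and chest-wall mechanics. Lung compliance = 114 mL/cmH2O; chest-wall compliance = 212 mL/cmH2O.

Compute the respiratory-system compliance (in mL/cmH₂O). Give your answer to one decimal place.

74.1

Lung and chest wall are elastances in series: 1/Crs = 1/CL + 1/Ccw.
1/Crs = 1/114 + 1/212 = 0.01349.
Crs = 74.129 mL/cmH2O.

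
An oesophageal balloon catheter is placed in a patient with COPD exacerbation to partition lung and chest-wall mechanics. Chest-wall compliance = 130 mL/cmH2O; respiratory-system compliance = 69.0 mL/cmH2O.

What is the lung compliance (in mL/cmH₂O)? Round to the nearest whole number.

147

1/CL = 1/Crs − 1/Ccw.
1/CL = 1/69.0 − 1/130 = 0.0068.
CL = 147.06 mL/cmH2O.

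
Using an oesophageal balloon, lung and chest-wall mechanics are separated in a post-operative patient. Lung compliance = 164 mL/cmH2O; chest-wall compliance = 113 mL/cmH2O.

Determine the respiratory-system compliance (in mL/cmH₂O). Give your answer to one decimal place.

Lung and chest wall are elastances in series: 1/Crs = 1/CL + 1/Ccw.
1/Crs = 1/164 + 1/113 = 0.01495.
Crs = 66.89 mL/cmH2O.

66.9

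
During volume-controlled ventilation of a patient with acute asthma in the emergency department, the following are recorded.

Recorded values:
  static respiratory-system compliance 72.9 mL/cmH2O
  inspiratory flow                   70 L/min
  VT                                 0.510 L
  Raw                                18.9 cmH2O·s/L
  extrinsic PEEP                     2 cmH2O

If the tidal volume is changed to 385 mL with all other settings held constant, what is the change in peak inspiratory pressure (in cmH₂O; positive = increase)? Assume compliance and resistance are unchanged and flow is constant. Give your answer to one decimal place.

-1.7

PIP = Vt/C + R·V̇ + PEEP (constant-flow equation of motion).
Only the elastic term changes: ΔPIP = ΔVt / C = (385 − 510) / 72.9 = -1.715 cmH2O.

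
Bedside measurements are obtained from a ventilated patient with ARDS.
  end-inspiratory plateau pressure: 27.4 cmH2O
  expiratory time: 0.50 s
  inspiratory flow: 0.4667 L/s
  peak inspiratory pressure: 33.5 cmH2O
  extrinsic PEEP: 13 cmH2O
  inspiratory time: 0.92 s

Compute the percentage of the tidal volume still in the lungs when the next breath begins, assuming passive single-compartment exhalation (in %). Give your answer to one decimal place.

27.7

Vt = flow × Ti = 0.4667 L/s × 0.92 s × 1000 mL/L = 429.36 mL.
R = (PIP − Pplat)/V̇ = (33.5 − 27.4) / 0.4667 = 6.1/0.4667 = 13.07 cmH2O·s/L.
C = Vt/(Pplat − PEEP) = 429.36 / (27.4 − 13) = 429.36/14.4 = 29.817 mL/cmH2O.
τ = R × C = 13.07 × 0.02982 L/cmH2O = 0.3897 s.
Fraction remaining at end-expiration = e^(−Te/τ) = e^(−0.50/0.3897) = 0.2772 → 27.72%.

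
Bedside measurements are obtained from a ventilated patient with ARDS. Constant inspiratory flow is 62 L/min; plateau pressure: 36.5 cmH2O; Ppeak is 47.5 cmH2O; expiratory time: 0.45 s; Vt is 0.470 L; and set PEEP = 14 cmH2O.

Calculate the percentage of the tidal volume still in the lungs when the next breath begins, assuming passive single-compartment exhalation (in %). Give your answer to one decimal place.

Flow: 62 L/min ÷ 60 = 1.0333 L/s.
R = (PIP − Pplat)/V̇ = (47.5 − 36.5) / 1.0333 = 11.0/1.0333 = 10.646 cmH2O·s/L.
C = Vt/(Pplat − PEEP) = 470.0 / (36.5 − 14) = 470.0/22.5 = 20.889 mL/cmH2O.
τ = R × C = 10.646 × 0.02089 L/cmH2O = 0.2224 s.
Fraction remaining at end-expiration = e^(−Te/τ) = e^(−0.45/0.2224) = 0.1322 → 13.22%.

13.2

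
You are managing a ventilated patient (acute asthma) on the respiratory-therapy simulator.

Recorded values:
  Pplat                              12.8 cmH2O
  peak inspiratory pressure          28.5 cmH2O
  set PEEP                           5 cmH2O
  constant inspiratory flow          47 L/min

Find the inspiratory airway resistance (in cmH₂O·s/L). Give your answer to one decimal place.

20.0

Flow: 47 L/min ÷ 60 = 0.7833 L/s.
Raw = (PIP − Pplat) / flow = (28.5 − 12.8) / 0.7833 = 15.7 / 0.7833 = 20.043 cmH2O·s/L.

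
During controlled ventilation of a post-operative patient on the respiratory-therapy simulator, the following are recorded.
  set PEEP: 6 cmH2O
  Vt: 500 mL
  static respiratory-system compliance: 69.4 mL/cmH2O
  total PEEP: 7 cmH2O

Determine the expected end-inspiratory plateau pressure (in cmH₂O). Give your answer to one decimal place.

14.2

End-expiratory occlusion gives total PEEP = 7 cmH2O (intrinsic PEEP = 7 − 6 = 1). Use total PEEP for the elastic gradient.
Pplat = PEEPtotal + Vt / Cstat = 7 + 500 / 69.4 = 7 + 7.205 = 14.205 cmH2O.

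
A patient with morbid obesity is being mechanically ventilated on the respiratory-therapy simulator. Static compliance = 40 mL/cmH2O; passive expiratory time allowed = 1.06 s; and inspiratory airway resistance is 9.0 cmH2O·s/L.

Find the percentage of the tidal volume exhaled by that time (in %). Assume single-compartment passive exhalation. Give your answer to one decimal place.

τ = R × C = 9.0 × 40 mL/cmH2O = 9.0 × 0.040 L/cmH2O = 0.36 s.
Passive exhalation: V(t)/V₀ = e^(−t/τ) = e^(−1.06/0.36) = 0.05263.
Fraction exhaled = 1 − 0.05263 = 0.9474 → 94.74%.

94.7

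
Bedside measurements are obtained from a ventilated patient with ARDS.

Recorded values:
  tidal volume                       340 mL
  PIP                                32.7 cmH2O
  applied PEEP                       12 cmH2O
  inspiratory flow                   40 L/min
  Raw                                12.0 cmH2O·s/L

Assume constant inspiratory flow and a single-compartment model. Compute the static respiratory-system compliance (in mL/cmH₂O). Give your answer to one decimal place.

Flow: 40 L/min ÷ 60 = 0.6667 L/s.
Equation of motion (constant flow): PIP = Vt/C + R·V̇ + PEEP.
Vt/C = PIP − R·V̇ − PEEP = 32.7 − 12.0×0.6667 − 12 = 32.7 − 8.0 − 12 = 12.7 cmH2O.
C = Vt / 12.7 = 340 / 12.7 = 26.772 mL/cmH2O.

26.8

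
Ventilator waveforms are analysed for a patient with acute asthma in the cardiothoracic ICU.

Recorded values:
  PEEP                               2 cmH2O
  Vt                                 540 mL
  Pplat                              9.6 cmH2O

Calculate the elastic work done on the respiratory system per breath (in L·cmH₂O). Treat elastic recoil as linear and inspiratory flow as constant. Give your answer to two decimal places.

Elastic work ≈ ½ × (Pplat − PEEP) × Vt = 0.5 × (9.6 − 2) × 0.540 L = 0.5 × 7.6 × 0.540 = 2.052 L·cmH2O.

2.05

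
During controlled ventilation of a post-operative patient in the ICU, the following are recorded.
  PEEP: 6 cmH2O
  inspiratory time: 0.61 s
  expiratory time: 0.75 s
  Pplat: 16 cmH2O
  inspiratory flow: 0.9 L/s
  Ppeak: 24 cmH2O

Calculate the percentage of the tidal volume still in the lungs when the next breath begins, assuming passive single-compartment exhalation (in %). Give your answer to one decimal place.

21.5

Vt = flow × Ti = 0.9 L/s × 0.61 s × 1000 mL/L = 549.0 mL.
R = (PIP − Pplat)/V̇ = (24 − 16) / 0.9 = 8.0/0.9 = 8.889 cmH2O·s/L.
C = Vt/(Pplat − PEEP) = 549.0 / (16 − 6) = 549.0/10.0 = 54.9 mL/cmH2O.
τ = R × C = 8.889 × 0.0549 L/cmH2O = 0.488 s.
Fraction remaining at end-expiration = e^(−Te/τ) = e^(−0.75/0.488) = 0.215 → 21.5%.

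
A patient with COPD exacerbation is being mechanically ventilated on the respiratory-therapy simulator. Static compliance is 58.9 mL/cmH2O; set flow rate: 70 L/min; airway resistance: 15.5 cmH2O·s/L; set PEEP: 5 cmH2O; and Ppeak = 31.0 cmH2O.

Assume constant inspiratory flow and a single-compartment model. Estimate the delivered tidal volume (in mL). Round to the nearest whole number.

466

Flow: 70 L/min ÷ 60 = 1.1667 L/s.
Equation of motion (constant flow): PIP = Vt/C + R·V̇ + PEEP.
Vt/C = PIP − R·V̇ − PEEP = 31.0 − 18.084 − 5 = 7.916 cmH2O.
Vt = C × 7.916 = 58.9 × 7.916 = 466.25 mL.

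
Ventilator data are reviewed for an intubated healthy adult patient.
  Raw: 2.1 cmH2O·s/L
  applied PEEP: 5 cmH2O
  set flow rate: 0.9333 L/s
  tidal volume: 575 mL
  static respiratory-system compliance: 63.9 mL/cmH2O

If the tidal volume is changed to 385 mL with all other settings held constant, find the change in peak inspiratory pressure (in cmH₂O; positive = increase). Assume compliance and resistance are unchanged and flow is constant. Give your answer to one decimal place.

PIP = Vt/C + R·V̇ + PEEP (constant-flow equation of motion).
Only the elastic term changes: ΔPIP = ΔVt / C = (385 − 575) / 63.9 = -2.973 cmH2O.

-3.0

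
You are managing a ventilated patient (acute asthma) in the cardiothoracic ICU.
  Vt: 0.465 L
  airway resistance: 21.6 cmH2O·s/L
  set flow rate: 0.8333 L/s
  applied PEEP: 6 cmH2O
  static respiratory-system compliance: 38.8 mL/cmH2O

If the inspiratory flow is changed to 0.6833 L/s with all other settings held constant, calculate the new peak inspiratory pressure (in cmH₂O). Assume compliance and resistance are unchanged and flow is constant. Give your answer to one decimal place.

PIP = Vt/C + R·V̇ + PEEP (constant-flow equation of motion).
Only the resistive term changes: ΔPIP = R × ΔV̇ = 21.6 × (0.6833 − 0.8333) = 21.6 × -0.15 = -3.24 cmH2O.
Original PIP = 465/38.8 + 21.6×0.8333 + 6 = 35.984 cmH2O; new PIP = 35.984 + (-3.24) = 32.744 cmH2O.

32.7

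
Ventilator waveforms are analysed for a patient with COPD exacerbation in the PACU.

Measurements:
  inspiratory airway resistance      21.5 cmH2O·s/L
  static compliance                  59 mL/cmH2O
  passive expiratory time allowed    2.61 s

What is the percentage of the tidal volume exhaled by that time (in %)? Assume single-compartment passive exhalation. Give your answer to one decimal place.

87.2

τ = R × C = 21.5 × 59 mL/cmH2O = 21.5 × 0.059 L/cmH2O = 1.269 s.
Passive exhalation: V(t)/V₀ = e^(−t/τ) = e^(−2.61/1.269) = 0.1279.
Fraction exhaled = 1 − 0.1279 = 0.8721 → 87.21%.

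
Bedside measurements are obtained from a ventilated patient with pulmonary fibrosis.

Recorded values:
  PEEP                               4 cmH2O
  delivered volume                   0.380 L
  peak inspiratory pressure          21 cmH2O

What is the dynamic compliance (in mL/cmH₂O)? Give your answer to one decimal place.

Dynamic compliance = Vt / (PIP − PEEP) = 380 / (21 − 4) = 380 / 17.0 = 22.353 mL/cmH2O.

22.4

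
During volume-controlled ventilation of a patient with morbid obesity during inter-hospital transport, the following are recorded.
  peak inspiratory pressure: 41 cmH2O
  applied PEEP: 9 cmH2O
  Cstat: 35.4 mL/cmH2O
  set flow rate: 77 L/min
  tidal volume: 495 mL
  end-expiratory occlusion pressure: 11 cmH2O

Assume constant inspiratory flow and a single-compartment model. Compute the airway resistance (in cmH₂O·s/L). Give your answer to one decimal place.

Flow: 77 L/min ÷ 60 = 1.2833 L/s.
Total PEEP = 11 cmH2O (set 9 + intrinsic 2); this is the baseline alveolar pressure.
Equation of motion (constant flow): PIP = Vt/C + R·V̇ + PEEP.
R·V̇ = PIP − Vt/C − PEEP = 41 − 495/35.4 − 11 = 41 − 13.983 − 11 = 16.017 cmH2O.
R = 16.017 / 1.2833 = 12.481 cmH2O·s/L.

12.5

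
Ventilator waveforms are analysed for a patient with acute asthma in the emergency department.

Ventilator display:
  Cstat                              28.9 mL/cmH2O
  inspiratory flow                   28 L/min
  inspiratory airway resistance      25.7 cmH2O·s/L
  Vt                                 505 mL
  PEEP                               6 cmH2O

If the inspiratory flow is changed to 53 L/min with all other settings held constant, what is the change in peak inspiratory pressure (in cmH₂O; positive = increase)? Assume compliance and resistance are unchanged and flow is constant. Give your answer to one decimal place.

10.7

Flow: 28 L/min ÷ 60 = 0.4667 L/s.
New flow: 53 L/min ÷ 60 = 0.8833 L/s.
PIP = Vt/C + R·V̇ + PEEP (constant-flow equation of motion).
Only the resistive term changes: ΔPIP = R × ΔV̇ = 25.7 × (0.8833 − 0.4667) = 25.7 × 0.4166 = 10.707 cmH2O.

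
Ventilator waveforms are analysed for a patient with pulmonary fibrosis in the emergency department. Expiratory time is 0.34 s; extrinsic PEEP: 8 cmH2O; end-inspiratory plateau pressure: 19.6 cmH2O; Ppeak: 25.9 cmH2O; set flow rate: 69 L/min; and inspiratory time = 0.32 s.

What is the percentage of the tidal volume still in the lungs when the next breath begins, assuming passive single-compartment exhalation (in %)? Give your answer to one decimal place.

Flow: 69 L/min ÷ 60 = 1.15 L/s.
Vt = flow × Ti = 1.15 L/s × 0.32 s × 1000 mL/L = 368.0 mL.
R = (PIP − Pplat)/V̇ = (25.9 − 19.6) / 1.15 = 6.3/1.15 = 5.478 cmH2O·s/L.
C = Vt/(Pplat − PEEP) = 368.0 / (19.6 − 8) = 368.0/11.6 = 31.724 mL/cmH2O.
τ = R × C = 5.478 × 0.03172 L/cmH2O = 0.1738 s.
Fraction remaining at end-expiration = e^(−Te/τ) = e^(−0.34/0.1738) = 0.1414 → 14.14%.

14.1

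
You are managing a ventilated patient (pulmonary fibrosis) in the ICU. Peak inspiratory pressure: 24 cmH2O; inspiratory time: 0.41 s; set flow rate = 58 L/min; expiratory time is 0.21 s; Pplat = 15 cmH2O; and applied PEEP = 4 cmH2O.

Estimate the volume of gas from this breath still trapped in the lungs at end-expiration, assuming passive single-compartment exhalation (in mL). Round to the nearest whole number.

212

Flow: 58 L/min ÷ 60 = 0.9667 L/s.
Vt = flow × Ti = 0.9667 L/s × 0.41 s × 1000 mL/L = 396.35 mL.
R = (PIP − Pplat)/V̇ = (24 − 15) / 0.9667 = 9.0/0.9667 = 9.31 cmH2O·s/L.
C = Vt/(Pplat − PEEP) = 396.35 / (15 − 4) = 396.35/11.0 = 36.032 mL/cmH2O.
τ = R × C = 9.31 × 0.03603 L/cmH2O = 0.3354 s.
Fraction remaining = e^(−Te/τ) = e^(−0.21/0.3354) = 0.5347.
Trapped volume = 396.35 × 0.5347 = 211.93 mL.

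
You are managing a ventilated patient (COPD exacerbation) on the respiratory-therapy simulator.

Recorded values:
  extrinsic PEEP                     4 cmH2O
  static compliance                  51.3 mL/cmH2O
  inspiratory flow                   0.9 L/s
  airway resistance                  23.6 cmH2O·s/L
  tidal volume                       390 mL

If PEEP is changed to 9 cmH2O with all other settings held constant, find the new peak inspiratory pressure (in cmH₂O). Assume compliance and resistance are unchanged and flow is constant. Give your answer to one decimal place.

37.8

PIP = Vt/C + R·V̇ + PEEP (constant-flow equation of motion).
Only the baseline term changes: ΔPIP = ΔPEEP = 9 − 4 = 5.0 cmH2O.
Original PIP = 390/51.3 + 23.6×0.9 + 4 = 32.842 cmH2O; new PIP = 32.842 + (5.0) = 37.842 cmH2O.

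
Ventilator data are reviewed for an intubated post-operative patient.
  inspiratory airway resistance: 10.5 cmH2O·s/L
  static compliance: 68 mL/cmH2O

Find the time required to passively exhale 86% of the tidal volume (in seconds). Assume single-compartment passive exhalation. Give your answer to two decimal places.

τ = R × C = 10.5 × 68 mL/cmH2O = 10.5 × 0.068 L/cmH2O = 0.714 s.
Exhaled fraction f = 1 − e^(−t/τ) → t = −τ·ln(1 − f) = −0.714·ln(0.14) = 1.404 s.

1.40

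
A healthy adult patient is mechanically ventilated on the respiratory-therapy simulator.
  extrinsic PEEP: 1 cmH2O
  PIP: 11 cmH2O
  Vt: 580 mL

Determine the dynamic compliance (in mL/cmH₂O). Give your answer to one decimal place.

Dynamic compliance = Vt / (PIP − PEEP) = 580 / (11 − 1) = 580 / 10.0 = 58.0 mL/cmH2O.

58.0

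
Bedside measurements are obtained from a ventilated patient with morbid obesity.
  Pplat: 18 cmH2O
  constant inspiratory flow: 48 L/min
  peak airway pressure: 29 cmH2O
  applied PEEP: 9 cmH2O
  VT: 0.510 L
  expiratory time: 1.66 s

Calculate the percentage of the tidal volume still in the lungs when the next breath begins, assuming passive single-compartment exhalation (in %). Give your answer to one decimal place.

11.9

Flow: 48 L/min ÷ 60 = 0.8 L/s.
R = (PIP − Pplat)/V̇ = (29 − 18) / 0.8 = 11.0/0.8 = 13.75 cmH2O·s/L.
C = Vt/(Pplat − PEEP) = 510.0 / (18 − 9) = 510.0/9.0 = 56.667 mL/cmH2O.
τ = R × C = 13.75 × 0.05667 L/cmH2O = 0.7792 s.
Fraction remaining at end-expiration = e^(−Te/τ) = e^(−1.66/0.7792) = 0.1188 → 11.88%.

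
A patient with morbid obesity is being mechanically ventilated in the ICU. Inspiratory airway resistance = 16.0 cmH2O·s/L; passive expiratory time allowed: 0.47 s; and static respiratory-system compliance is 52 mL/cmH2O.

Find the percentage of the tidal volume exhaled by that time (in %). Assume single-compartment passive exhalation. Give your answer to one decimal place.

τ = R × C = 16.0 × 52 mL/cmH2O = 16.0 × 0.052 L/cmH2O = 0.832 s.
Passive exhalation: V(t)/V₀ = e^(−t/τ) = e^(−0.47/0.832) = 0.5684.
Fraction exhaled = 1 − 0.5684 = 0.4316 → 43.16%.

43.2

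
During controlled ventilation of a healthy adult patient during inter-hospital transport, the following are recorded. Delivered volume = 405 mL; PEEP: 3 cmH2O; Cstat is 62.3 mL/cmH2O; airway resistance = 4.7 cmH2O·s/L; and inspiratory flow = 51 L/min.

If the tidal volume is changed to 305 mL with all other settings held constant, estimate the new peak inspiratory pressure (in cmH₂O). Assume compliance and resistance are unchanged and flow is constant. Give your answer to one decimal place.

11.9

Flow: 51 L/min ÷ 60 = 0.85 L/s.
PIP = Vt/C + R·V̇ + PEEP (constant-flow equation of motion).
Only the elastic term changes: ΔPIP = ΔVt / C = (305 − 405) / 62.3 = -1.605 cmH2O.
Original PIP = 405/62.3 + 4.7×0.85 + 3 = 13.496 cmH2O; new PIP = 13.496 + (-1.605) = 11.891 cmH2O.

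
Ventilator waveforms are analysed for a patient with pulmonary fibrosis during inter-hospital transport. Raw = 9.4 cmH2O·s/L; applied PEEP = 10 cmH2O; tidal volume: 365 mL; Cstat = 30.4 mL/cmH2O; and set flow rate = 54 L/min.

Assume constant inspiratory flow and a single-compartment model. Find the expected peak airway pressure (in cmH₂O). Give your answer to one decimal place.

Flow: 54 L/min ÷ 60 = 0.9 L/s.
Equation of motion (constant flow): PIP = Vt/C + R·V̇ + PEEP.
PIP = 365/30.4 + 9.4×0.9 + 10 = 12.007 + 8.46 + 10 = 30.467 cmH2O.

30.5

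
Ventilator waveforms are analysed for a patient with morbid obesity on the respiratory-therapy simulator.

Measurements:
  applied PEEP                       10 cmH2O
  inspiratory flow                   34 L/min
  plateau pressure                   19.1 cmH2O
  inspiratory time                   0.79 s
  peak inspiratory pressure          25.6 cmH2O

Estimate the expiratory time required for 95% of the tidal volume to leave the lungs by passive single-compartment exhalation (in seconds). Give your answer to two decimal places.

1.69

Flow: 34 L/min ÷ 60 = 0.5667 L/s.
Vt = flow × Ti = 0.5667 L/s × 0.79 s × 1000 mL/L = 447.69 mL.
R = (PIP − Pplat)/V̇ = (25.6 − 19.1) / 0.5667 = 6.5/0.5667 = 11.47 cmH2O·s/L.
C = Vt/(Pplat − PEEP) = 447.69 / (19.1 − 10) = 447.69/9.1 = 49.197 mL/cmH2O.
τ = R × C = 11.47 × 0.0492 L/cmH2O = 0.5643 s.
t = −τ·ln(1 − 0.95) = −0.5643·ln(0.05) = 1.69 s.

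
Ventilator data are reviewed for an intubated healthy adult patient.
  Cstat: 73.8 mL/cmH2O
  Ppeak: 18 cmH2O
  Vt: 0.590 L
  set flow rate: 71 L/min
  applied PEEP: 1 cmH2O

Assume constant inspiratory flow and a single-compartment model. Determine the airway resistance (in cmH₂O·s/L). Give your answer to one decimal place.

Flow: 71 L/min ÷ 60 = 1.1833 L/s.
Equation of motion (constant flow): PIP = Vt/C + R·V̇ + PEEP.
R·V̇ = PIP − Vt/C − PEEP = 18 − 590/73.8 − 1 = 18 − 7.995 − 1 = 9.005 cmH2O.
R = 9.005 / 1.1833 = 7.61 cmH2O·s/L.

7.6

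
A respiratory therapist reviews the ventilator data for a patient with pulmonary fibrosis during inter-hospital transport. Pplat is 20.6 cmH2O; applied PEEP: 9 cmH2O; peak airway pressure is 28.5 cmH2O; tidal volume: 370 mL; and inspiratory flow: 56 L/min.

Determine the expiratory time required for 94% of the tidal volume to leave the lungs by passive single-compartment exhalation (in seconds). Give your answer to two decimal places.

Flow: 56 L/min ÷ 60 = 0.9333 L/s.
R = (PIP − Pplat)/V̇ = (28.5 − 20.6) / 0.9333 = 7.9/0.9333 = 8.465 cmH2O·s/L.
C = Vt/(Pplat − PEEP) = 370.0 / (20.6 − 9) = 370.0/11.6 = 31.897 mL/cmH2O.
τ = R × C = 8.465 × 0.0319 L/cmH2O = 0.27 s.
t = −τ·ln(1 − 0.94) = −0.27·ln(0.06) = 0.7596 s.

0.76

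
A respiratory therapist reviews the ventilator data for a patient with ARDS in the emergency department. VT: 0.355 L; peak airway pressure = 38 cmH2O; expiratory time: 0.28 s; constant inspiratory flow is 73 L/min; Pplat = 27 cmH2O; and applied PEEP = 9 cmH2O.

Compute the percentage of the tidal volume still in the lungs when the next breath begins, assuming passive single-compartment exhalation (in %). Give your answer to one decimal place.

Flow: 73 L/min ÷ 60 = 1.2167 L/s.
R = (PIP − Pplat)/V̇ = (38 − 27) / 1.2167 = 11.0/1.2167 = 9.041 cmH2O·s/L.
C = Vt/(Pplat − PEEP) = 355.0 / (27 − 9) = 355.0/18.0 = 19.722 mL/cmH2O.
τ = R × C = 9.041 × 0.01972 L/cmH2O = 0.1783 s.
Fraction remaining at end-expiration = e^(−Te/τ) = e^(−0.28/0.1783) = 0.208 → 20.8%.

20.8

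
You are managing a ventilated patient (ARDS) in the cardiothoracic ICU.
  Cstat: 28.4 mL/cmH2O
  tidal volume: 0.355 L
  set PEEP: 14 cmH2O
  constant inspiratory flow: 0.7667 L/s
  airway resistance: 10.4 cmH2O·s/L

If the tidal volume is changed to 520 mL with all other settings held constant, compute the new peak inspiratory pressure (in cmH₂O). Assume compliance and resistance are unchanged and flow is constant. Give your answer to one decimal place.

PIP = Vt/C + R·V̇ + PEEP (constant-flow equation of motion).
Only the elastic term changes: ΔPIP = ΔVt / C = (520 − 355) / 28.4 = 5.81 cmH2O.
Original PIP = 355/28.4 + 10.4×0.7667 + 14 = 34.474 cmH2O; new PIP = 34.474 + (5.81) = 40.284 cmH2O.

40.3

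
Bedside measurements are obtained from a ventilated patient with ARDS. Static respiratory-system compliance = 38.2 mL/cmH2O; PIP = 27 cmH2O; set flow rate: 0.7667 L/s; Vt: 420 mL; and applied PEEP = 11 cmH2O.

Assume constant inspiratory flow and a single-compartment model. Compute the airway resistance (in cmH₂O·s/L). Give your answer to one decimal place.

Equation of motion (constant flow): PIP = Vt/C + R·V̇ + PEEP.
R·V̇ = PIP − Vt/C − PEEP = 27 − 420/38.2 − 11 = 27 − 10.995 − 11 = 5.005 cmH2O.
R = 5.005 / 0.7667 = 6.528 cmH2O·s/L.

6.5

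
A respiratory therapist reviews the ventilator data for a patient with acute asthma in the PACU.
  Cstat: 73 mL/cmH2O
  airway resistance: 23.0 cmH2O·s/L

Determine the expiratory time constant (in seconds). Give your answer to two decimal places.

τ = R × C = 23.0 × 73 mL/cmH2O = 23.0 × 0.073 L/cmH2O = 1.679 s.

1.68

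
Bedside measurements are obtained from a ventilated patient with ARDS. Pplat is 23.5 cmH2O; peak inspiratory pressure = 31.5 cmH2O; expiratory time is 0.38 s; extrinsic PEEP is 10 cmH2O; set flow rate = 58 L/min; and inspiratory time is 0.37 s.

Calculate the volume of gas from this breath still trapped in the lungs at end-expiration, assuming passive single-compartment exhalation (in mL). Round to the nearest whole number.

Flow: 58 L/min ÷ 60 = 0.9667 L/s.
Vt = flow × Ti = 0.9667 L/s × 0.37 s × 1000 mL/L = 357.68 mL.
R = (PIP − Pplat)/V̇ = (31.5 − 23.5) / 0.9667 = 8.0/0.9667 = 8.276 cmH2O·s/L.
C = Vt/(Pplat − PEEP) = 357.68 / (23.5 − 10) = 357.68/13.5 = 26.495 mL/cmH2O.
τ = R × C = 8.276 × 0.0265 L/cmH2O = 0.2193 s.
Fraction remaining = e^(−Te/τ) = e^(−0.38/0.2193) = 0.1768.
Trapped volume = 357.68 × 0.1768 = 63.238 mL.

63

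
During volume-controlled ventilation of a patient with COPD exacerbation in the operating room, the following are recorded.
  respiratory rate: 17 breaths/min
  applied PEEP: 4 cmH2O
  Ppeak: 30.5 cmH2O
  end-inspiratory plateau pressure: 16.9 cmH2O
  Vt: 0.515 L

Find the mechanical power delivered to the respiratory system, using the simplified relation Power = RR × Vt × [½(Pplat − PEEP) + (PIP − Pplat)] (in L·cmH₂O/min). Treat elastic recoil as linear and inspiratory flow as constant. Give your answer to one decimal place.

Per-breath work = Vt × [½(Pplat−PEEP) + (PIP−Pplat)] = 0.515 × [0.5×12.9 + 13.6] = 0.515 × 20.05 = 10.326 L·cmH2O.
Power = 17 × 10.326 = 175.54 L·cmH2O/min.

175.5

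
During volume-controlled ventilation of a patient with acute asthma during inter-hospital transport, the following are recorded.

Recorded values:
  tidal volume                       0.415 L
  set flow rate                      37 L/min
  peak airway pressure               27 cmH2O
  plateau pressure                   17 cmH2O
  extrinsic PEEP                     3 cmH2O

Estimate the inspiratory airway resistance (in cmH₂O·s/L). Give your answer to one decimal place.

16.2

Flow: 37 L/min ÷ 60 = 0.6167 L/s.
Raw = (PIP − Pplat) / flow = (27 − 17) / 0.6167 = 10.0 / 0.6167 = 16.215 cmH2O·s/L.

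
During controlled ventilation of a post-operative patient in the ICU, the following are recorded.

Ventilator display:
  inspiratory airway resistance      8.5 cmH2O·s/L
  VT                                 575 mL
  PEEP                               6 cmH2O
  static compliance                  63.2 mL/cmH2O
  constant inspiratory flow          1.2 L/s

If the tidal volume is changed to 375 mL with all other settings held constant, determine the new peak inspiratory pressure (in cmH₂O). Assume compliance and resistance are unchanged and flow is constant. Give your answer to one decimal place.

PIP = Vt/C + R·V̇ + PEEP (constant-flow equation of motion).
Only the elastic term changes: ΔPIP = ΔVt / C = (375 − 575) / 63.2 = -3.165 cmH2O.
Original PIP = 575/63.2 + 8.5×1.2 + 6 = 25.298 cmH2O; new PIP = 25.298 + (-3.165) = 22.133 cmH2O.

22.1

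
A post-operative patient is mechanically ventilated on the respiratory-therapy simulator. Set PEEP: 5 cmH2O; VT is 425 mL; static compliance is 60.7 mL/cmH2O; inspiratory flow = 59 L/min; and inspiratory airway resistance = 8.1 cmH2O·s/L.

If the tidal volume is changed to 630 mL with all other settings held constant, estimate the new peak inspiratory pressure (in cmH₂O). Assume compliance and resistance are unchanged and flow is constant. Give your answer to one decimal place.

Flow: 59 L/min ÷ 60 = 0.9833 L/s.
PIP = Vt/C + R·V̇ + PEEP (constant-flow equation of motion).
Only the elastic term changes: ΔPIP = ΔVt / C = (630 − 425) / 60.7 = 3.377 cmH2O.
Original PIP = 425/60.7 + 8.1×0.9833 + 5 = 19.966 cmH2O; new PIP = 19.966 + (3.377) = 23.343 cmH2O.

23.3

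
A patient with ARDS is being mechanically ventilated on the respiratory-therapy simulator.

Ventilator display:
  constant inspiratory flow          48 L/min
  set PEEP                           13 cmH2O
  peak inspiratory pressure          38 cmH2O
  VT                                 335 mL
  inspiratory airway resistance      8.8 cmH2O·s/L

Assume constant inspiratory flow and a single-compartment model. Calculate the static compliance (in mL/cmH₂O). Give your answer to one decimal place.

18.7

Flow: 48 L/min ÷ 60 = 0.8 L/s.
Equation of motion (constant flow): PIP = Vt/C + R·V̇ + PEEP.
Vt/C = PIP − R·V̇ − PEEP = 38 − 8.8×0.8 − 13 = 38 − 7.04 − 13 = 17.96 cmH2O.
C = Vt / 17.96 = 335 / 17.96 = 18.653 mL/cmH2O.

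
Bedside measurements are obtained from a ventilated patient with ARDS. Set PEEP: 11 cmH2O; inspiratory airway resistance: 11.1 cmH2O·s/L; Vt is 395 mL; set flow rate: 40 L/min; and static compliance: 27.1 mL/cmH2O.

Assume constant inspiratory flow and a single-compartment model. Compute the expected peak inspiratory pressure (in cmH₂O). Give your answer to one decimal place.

Flow: 40 L/min ÷ 60 = 0.6667 L/s.
Equation of motion (constant flow): PIP = Vt/C + R·V̇ + PEEP.
PIP = 395/27.1 + 11.1×0.6667 + 11 = 14.576 + 7.4 + 11 = 32.976 cmH2O.

33.0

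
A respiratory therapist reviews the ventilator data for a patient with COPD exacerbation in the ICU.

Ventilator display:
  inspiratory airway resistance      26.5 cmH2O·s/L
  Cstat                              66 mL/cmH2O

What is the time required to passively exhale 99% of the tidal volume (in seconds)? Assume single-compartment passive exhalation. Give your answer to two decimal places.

8.05

τ = R × C = 26.5 × 66 mL/cmH2O = 26.5 × 0.066 L/cmH2O = 1.749 s.
Exhaled fraction f = 1 − e^(−t/τ) → t = −τ·ln(1 − f) = −1.749·ln(0.01) = 8.054 s.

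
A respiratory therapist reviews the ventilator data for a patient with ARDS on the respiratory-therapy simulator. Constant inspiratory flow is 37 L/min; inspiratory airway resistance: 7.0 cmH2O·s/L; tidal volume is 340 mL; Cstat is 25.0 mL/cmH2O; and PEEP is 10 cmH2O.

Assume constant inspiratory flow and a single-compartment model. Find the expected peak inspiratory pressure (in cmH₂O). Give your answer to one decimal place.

27.9

Flow: 37 L/min ÷ 60 = 0.6167 L/s.
Equation of motion (constant flow): PIP = Vt/C + R·V̇ + PEEP.
PIP = 340/25.0 + 7.0×0.6167 + 10 = 13.6 + 4.317 + 10 = 27.917 cmH2O.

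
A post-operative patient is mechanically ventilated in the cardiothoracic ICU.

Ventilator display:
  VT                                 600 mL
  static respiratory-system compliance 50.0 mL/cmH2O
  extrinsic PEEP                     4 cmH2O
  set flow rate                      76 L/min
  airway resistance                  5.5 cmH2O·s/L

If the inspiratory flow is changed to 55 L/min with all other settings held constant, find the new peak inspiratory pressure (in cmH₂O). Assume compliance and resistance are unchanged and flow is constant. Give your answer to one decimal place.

Flow: 76 L/min ÷ 60 = 1.2667 L/s.
New flow: 55 L/min ÷ 60 = 0.9167 L/s.
PIP = Vt/C + R·V̇ + PEEP (constant-flow equation of motion).
Only the resistive term changes: ΔPIP = R × ΔV̇ = 5.5 × (0.9167 − 1.2667) = 5.5 × -0.35 = -1.925 cmH2O.
Original PIP = 600/50.0 + 5.5×1.2667 + 4 = 22.967 cmH2O; new PIP = 22.967 + (-1.925) = 21.042 cmH2O.

21.0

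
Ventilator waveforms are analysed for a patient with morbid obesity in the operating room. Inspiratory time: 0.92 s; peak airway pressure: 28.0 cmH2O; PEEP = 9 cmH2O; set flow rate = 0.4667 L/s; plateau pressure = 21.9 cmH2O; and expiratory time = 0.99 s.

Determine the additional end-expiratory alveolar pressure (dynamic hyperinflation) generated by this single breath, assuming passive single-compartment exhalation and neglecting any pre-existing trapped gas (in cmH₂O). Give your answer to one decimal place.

Vt = flow × Ti = 0.4667 L/s × 0.92 s × 1000 mL/L = 429.36 mL.
R = (PIP − Pplat)/V̇ = (28.0 − 21.9) / 0.4667 = 6.1/0.4667 = 13.07 cmH2O·s/L.
C = Vt/(Pplat − PEEP) = 429.36 / (21.9 − 9) = 429.36/12.9 = 33.284 mL/cmH2O.
τ = R × C = 13.07 × 0.03328 L/cmH2O = 0.435 s.
Fraction remaining = e^(−Te/τ) = e^(−0.99/0.435) = 0.1027; trapped volume = 429.36 × 0.1027 = 44.095 mL.
Additional alveolar pressure from trapping ≈ V_trapped / C = 44.095 / 33.284 = 1.325 cmH2O.

1.3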